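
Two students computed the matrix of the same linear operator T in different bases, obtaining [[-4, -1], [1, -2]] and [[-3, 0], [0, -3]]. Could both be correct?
Both have characteristic polynomial (x + 3)^2, but the minimal polynomial of A is (x + 3)^2 while the minimal polynomial of B is x + 3. The minimal polynomial is a similarity invariant, so A and B are not similar.

No.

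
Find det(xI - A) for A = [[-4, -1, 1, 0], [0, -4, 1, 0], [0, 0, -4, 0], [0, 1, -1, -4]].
xI - A = [[x + 4, 1, -1, 0], [0, x + 4, -1, 0], [0, 0, x + 4, 0], [0, -1, 1, x + 4]].

Expanding det(xI - A) along the first row:
det(xI - A) = + (x + 4)·det([[x + 4, -1, 0], [0, x + 4, 0], [-1, 1, x + 4]]) - (1)·det([[0, -1, 0], [0, x + 4, 0], [0, 1, x + 4]]) + (-1)·det([[0, x + 4, 0], [0, 0, 0], [0, -1, x + 4]]) - (0)·det([[0, x + 4, -1], [0, 0, x + 4], [0, -1, 1]]).

Evaluating gives χ_A(x) = x^4 + 16x^3 + 96x^2 + 256x + 256 = (x + 4)^4.

χ_A(x) = (x + 4)^4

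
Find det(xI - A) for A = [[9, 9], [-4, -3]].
χ_A(x) = (x - 3)^2

xI - A = [[x - 9, -9], [4, x + 3]].

Expanding det(xI - A) along the first row:
det(xI - A) = + (x - 9)·det([[x + 3]]) - (-9)·det([[4]]).

Evaluating gives χ_A(x) = x^2 - 6x + 9 = (x - 3)^2.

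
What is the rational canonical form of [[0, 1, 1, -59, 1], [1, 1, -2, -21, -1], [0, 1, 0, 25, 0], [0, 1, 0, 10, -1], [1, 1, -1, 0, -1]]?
R = [[0, 0, 0, 0, 120], [1, 0, 0, 0, 22], [0, 1, 0, 0, -25], [0, 0, 1, 0, -21], [0, 0, 0, 1, 10]]

The invariant factors of A (the non-unit diagonal entries of the Smith normal form of xI - A over ℚ[x]) are (x - 6)(x - 4)(x^3 - 3x - 5), each dividing the next. The characteristic polynomial is their product, (x - 6)(x - 4)(x^3 - 3x - 5).

The rational canonical form is the block-diagonal matrix of companion matrices C(f_i):
R = [[0, 0, 0, 0, 120], [1, 0, 0, 0, 22], [0, 1, 0, 0, -25], [0, 0, 1, 0, -21], [0, 0, 0, 1, 10]].

Note the characteristic polynomial does not split into linear factors over ℚ, so A has no Jordan form over ℚ; the rational canonical form exists over any field.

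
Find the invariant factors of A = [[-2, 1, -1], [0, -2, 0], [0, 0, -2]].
The Jordan structure of A has elementary divisors (x + 2)^2, (x + 2). Arranging the block sizes at each eigenvalue in decreasing order and taking row products gives the invariant factors.

Invariant factors (smallest first, each dividing the next): x + 2, (x + 2)^2.

Check: the last factor (x + 2)^2 is the minimal polynomial, and the product (x + 2)^3 is the characteristic polynomial.

x + 2, (x + 2)^2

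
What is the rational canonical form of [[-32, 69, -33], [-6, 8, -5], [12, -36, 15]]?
R = [[0, 0, 30], [1, 0, -14], [0, 1, -9]]

The invariant factors of A (the non-unit diagonal entries of the Smith normal form of xI - A over ℚ[x]) are (x + 5)(x^2 + 4x - 6), each dividing the next. The characteristic polynomial is their product, (x + 5)(x^2 + 4x - 6).

The rational canonical form is the block-diagonal matrix of companion matrices C(f_i):
R = [[0, 0, 30], [1, 0, -14], [0, 1, -9]].

Note the characteristic polynomial does not split into linear factors over ℚ, so A has no Jordan form over ℚ; the rational canonical form exists over any field.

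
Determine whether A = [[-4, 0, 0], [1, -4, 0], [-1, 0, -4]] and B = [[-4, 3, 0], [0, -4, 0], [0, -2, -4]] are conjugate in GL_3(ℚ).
Two matrices over a field are similar if and only if they have the same invariant factors.

Both A and B have characteristic polynomial (x + 4)^3 and minimal polynomial (x + 4)^2. Computing further, both have invariant factors x + 4, (x + 4)^2. Hence A and B are similar.

Yes.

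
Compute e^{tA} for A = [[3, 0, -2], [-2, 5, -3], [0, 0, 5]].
A has Jordan form J = [[3, 0, 0], [0, 5, 1], [0, 0, 5]] with A = PJP^{-1}, so e^{tA} = P e^{tJ} P^{-1}.

For a Jordan block J_k(λ), e^{tJ_k(λ)} = e^{λt} · (I + tN + t^2 N^2/2! + ... + t^{k-1} N^{k-1}/(k-1)!) where N is the nilpotent superdiagonal part.

Assembling the blocks and conjugating back gives the entries of e^{tA} as shown above.

e^{tA} = [[e^{3*t}, 0, -e^{5*t} + e^{3*t}], [-e^{5*t} + e^{3*t}, e^{5*t}, -t*e^{5*t} - e^{5*t} + e^{3*t}], [0, 0, e^{5*t}]]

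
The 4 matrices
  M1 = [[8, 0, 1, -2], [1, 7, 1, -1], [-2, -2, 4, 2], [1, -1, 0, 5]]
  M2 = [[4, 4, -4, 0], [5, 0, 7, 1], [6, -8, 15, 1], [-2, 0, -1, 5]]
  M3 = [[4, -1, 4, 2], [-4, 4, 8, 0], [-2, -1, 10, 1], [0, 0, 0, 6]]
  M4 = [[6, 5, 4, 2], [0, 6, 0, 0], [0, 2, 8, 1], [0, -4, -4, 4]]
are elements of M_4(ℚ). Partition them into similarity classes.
Characteristic polynomials: χ_{M1} = (x - 6)^4, χ_{M2} = (x - 6)^4, χ_{M3} = (x - 6)^4, χ_{M4} = (x - 6)^4.

{M1, M2, M3, M4}: invariant factors (x - 6)^2, (x - 6)^2.

Matrices are similar if and only if their invariant-factor lists agree; the partition into similarity classes is {M1, M2, M3, M4}.

1 class: {M1, M2, M3, M4}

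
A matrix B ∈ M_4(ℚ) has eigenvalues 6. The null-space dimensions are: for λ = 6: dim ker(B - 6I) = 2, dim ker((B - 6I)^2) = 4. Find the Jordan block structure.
Jordan blocks: (6, 2), (6, 2)

λ = 6: successive nullity increments [2, 2] count blocks of size ≥ k; block sizes are [2, 2].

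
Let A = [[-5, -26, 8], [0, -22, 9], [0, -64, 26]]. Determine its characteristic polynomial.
χ_A(x) = (x - 2)^2(x + 5)

xI - A = [[x + 5, 26, -8], [0, x + 22, -9], [0, 64, x - 26]].

Expanding det(xI - A) along the first row:
det(xI - A) = + (x + 5)·det([[x + 22, -9], [64, x - 26]]) - (26)·det([[0, -9], [0, x - 26]]) + (-8)·det([[0, x + 22], [0, 64]]).

Evaluating gives χ_A(x) = x^3 + x^2 - 16x + 20 = (x - 2)^2(x + 5).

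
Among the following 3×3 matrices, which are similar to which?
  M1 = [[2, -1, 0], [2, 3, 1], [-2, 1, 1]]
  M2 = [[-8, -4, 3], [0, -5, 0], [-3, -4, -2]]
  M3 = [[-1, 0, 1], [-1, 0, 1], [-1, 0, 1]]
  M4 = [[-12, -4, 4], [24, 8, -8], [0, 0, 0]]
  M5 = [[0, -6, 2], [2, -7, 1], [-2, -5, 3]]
5 classes: {M1}, {M2}, {M3}, {M4}, {M5}

Characteristic polynomials: χ_{M1} = (x - 2)^3, χ_{M2} = (x + 5)^3, χ_{M3} = x^3, χ_{M4} = x^2(x + 4), χ_{M5} = x^2(x + 4).

{M1}: invariant factors (x - 2)^3.

{M2}: invariant factors x + 5, (x + 5)^2.

{M3}: invariant factors x, x^2.

{M4}: invariant factors x, x(x + 4).

{M5}: invariant factors x^2(x + 4).

Matrices are similar if and only if their invariant-factor lists agree; the partition into similarity classes is {M1}, {M2}, {M3}, {M4}, {M5}.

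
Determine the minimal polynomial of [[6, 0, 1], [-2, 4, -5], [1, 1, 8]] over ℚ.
The characteristic polynomial factors as (x - 6)^3. The minimal polynomial is ∏(x - λ)^{k_λ} where k_λ is the size of the largest Jordan block at λ.

For λ = 6: rank(A - 6I) = 2, and the largest Jordan block has size 3 (the smallest k with rank((A - 6I)^k) = rank((A - 6I)^(k+1))).

So m_A(x) = (x - 6)^3.

m_A(x) = (x - 6)^3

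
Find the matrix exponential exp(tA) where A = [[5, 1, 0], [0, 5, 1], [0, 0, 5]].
A has Jordan form J = [[5, 1, 0], [0, 5, 1], [0, 0, 5]] with A = PJP^{-1}, so e^{tA} = P e^{tJ} P^{-1}.

For a Jordan block J_k(λ), e^{tJ_k(λ)} = e^{λt} · (I + tN + t^2 N^2/2! + ... + t^{k-1} N^{k-1}/(k-1)!) where N is the nilpotent superdiagonal part.

Assembling the blocks and conjugating back gives the entries of e^{tA} as shown above.

e^{tA} = [[e^{5*t}, t*e^{5*t}, t^2*e^{5*t}/2], [0, e^{5*t}, t*e^{5*t}], [0, 0, e^{5*t}]]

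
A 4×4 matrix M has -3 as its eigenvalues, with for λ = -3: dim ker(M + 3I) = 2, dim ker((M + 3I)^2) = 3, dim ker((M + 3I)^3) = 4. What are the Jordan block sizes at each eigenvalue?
Jordan blocks: (-3, 3), (-3, 1)

λ = -3: successive nullity increments [2, 1, 1] count blocks of size ≥ k; block sizes are [3, 1].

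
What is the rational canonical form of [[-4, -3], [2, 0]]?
R = [[0, -6], [1, -4]]

The invariant factors of A (the non-unit diagonal entries of the Smith normal form of xI - A over ℚ[x]) are x^2 + 4x + 6, each dividing the next. The characteristic polynomial is their product, x^2 + 4x + 6.

The rational canonical form is the block-diagonal matrix of companion matrices C(f_i):
R = [[0, -6], [1, -4]].

Note the characteristic polynomial does not split into linear factors over ℚ, so A has no Jordan form over ℚ; the rational canonical form exists over any field.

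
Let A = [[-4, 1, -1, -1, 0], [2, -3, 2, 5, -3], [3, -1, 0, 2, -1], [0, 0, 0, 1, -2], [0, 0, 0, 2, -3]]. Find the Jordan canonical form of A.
J = [[-3, 1, 0, 0, 0], [0, -3, 0, 0, 0], [0, 0, -1, 1, 0], [0, 0, 0, -1, 0], [0, 0, 0, 0, -1]]

The characteristic polynomial is det(xI - A) = (x + 1)^3(x + 3)^2, so the eigenvalues are -3 (algebraic multiplicity 2), -1 (algebraic multiplicity 3).

For λ = -3: rank(A + 3I) = 4, rank((A + 3I)^2) = 3. The eigenspace has dimension 5 - 4 = 1, so there is 1 Jordan block; the rank sequence gives block sizes [2].

For λ = -1: rank(A + I) = 3, rank((A + I)^2) = 2. The eigenspace has dimension 5 - 3 = 2, so there are 2 Jordan blocks; the rank sequence gives block sizes [2, 1].

Assembling the blocks gives the Jordan form J above.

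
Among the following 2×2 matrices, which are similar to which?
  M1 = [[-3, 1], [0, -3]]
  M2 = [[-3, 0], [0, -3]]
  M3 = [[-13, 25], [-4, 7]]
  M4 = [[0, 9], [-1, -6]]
2 classes: {M1, M3, M4}, {M2}

Characteristic polynomials: χ_{M1} = (x + 3)^2, χ_{M2} = (x + 3)^2, χ_{M3} = (x + 3)^2, χ_{M4} = (x + 3)^2.

{M1, M3, M4}: invariant factors (x + 3)^2.

{M2}: invariant factors x + 3, x + 3.

Matrices are similar if and only if their invariant-factor lists agree; the partition into similarity classes is {M1, M3, M4}, {M2}.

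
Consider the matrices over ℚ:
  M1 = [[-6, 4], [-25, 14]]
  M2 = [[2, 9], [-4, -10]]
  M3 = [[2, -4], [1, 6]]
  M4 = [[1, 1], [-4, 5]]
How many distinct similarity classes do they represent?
3 classes: {M1, M3}, {M2}, {M4}

Characteristic polynomials: χ_{M1} = (x - 4)^2, χ_{M2} = (x + 4)^2, χ_{M3} = (x - 4)^2, χ_{M4} = (x - 3)^2.

{M1, M3}: invariant factors (x - 4)^2.

{M2}: invariant factors (x + 4)^2.

{M4}: invariant factors (x - 3)^2.

Matrices are similar if and only if their invariant-factor lists agree; the partition into similarity classes is {M1, M3}, {M2}, {M4}.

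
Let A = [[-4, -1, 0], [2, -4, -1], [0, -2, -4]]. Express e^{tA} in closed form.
A has Jordan form J = [[-4, 1, 0], [0, -4, 1], [0, 0, -4]] with A = PJP^{-1}, so e^{tA} = P e^{tJ} P^{-1}.

For a Jordan block J_k(λ), e^{tJ_k(λ)} = e^{λt} · (I + tN + t^2 N^2/2! + ... + t^{k-1} N^{k-1}/(k-1)!) where N is the nilpotent superdiagonal part.

Assembling the blocks and conjugating back gives the entries of e^{tA} as shown above.

e^{tA} = [[(1 - t^2)*e^{-4*t}, -t*e^{-4*t}, t^2*e^{-4*t}/2], [2*t*e^{-4*t}, e^{-4*t}, -t*e^{-4*t}], [-2*t^2*e^{-4*t}, -2*t*e^{-4*t}, (t^2 + 1)*e^{-4*t}]]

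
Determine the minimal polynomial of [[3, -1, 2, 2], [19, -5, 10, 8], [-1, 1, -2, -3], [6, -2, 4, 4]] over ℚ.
m_A(x) = x^2

The characteristic polynomial factors as x^4. The minimal polynomial is ∏(x - λ)^{k_λ} where k_λ is the size of the largest Jordan block at λ.

For λ = 0: rank(A) = 2, and the largest Jordan block has size 2 (the smallest k with rank(A^k) = rank(A^(k+1))).

So m_A(x) = x^2.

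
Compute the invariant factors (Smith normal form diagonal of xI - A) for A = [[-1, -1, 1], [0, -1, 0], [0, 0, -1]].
x + 1, (x + 1)^2

The Jordan structure of A has elementary divisors (x + 1)^2, (x + 1). Arranging the block sizes at each eigenvalue in decreasing order and taking row products gives the invariant factors.

Invariant factors (smallest first, each dividing the next): x + 1, (x + 1)^2.

Check: the last factor (x + 1)^2 is the minimal polynomial, and the product (x + 1)^3 is the characteristic polynomial.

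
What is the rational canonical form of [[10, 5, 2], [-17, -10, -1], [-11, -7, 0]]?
The invariant factors of A (the non-unit diagonal entries of the Smith normal form of xI - A over ℚ[x]) are x^3 - 3, each dividing the next. The characteristic polynomial is their product, x^3 - 3.

The rational canonical form is the block-diagonal matrix of companion matrices C(f_i):
R = [[0, 0, 3], [1, 0, 0], [0, 1, 0]].

Note the characteristic polynomial does not split into linear factors over ℚ, so A has no Jordan form over ℚ; the rational canonical form exists over any field.

R = [[0, 0, 3], [1, 0, 0], [0, 1, 0]]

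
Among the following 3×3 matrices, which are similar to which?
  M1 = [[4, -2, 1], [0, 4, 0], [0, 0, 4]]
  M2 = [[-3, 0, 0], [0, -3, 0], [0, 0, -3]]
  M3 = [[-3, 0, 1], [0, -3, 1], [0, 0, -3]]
3 classes: {M1}, {M2}, {M3}

Characteristic polynomials: χ_{M1} = (x - 4)^3, χ_{M2} = (x + 3)^3, χ_{M3} = (x + 3)^3.

{M1}: invariant factors x - 4, (x - 4)^2.

{M2}: invariant factors x + 3, x + 3, x + 3.

{M3}: invariant factors x + 3, (x + 3)^2.

Matrices are similar if and only if their invariant-factor lists agree; the partition into similarity classes is {M1}, {M2}, {M3}.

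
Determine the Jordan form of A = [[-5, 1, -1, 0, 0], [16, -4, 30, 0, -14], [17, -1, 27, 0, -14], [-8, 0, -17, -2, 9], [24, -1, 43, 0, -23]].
J = [[-4, 1, 0, 0, 0], [0, -4, 0, 0, 0], [0, 0, -2, 1, 0], [0, 0, 0, -2, 0], [0, 0, 0, 0, 5]]

The characteristic polynomial is det(xI - A) = (x - 5)(x + 2)^2(x + 4)^2, so the eigenvalues are -4 (algebraic multiplicity 2), -2 (algebraic multiplicity 2), 5 (algebraic multiplicity 1).

For λ = -4: rank(A + 4I) = 4, rank((A + 4I)^2) = 3. The eigenspace has dimension 5 - 4 = 1, so there is 1 Jordan block; the rank sequence gives block sizes [2].

For λ = -2: rank(A + 2I) = 4, rank((A + 2I)^2) = 3. The eigenspace has dimension 5 - 4 = 1, so there is 1 Jordan block; the rank sequence gives block sizes [2].

For λ = 5: algebraic multiplicity 1 gives one 1×1 block.

Assembling the blocks gives the Jordan form J above.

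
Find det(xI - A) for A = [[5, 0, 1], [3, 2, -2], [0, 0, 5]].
χ_A(x) = (x - 5)^2(x - 2)

xI - A = [[x - 5, 0, -1], [-3, x - 2, 2], [0, 0, x - 5]].

Expanding det(xI - A) along the first row:
det(xI - A) = + (x - 5)·det([[x - 2, 2], [0, x - 5]]) - (0)·det([[-3, 2], [0, x - 5]]) + (-1)·det([[-3, x - 2], [0, 0]]).

Evaluating gives χ_A(x) = x^3 - 12x^2 + 45x - 50 = (x - 5)^2(x - 2).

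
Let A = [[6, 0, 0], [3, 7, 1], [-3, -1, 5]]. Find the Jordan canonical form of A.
The characteristic polynomial is det(xI - A) = (x - 6)^3, so the eigenvalues are 6 (algebraic multiplicity 3).

For λ = 6: rank(A - 6I) = 1, rank((A - 6I)^2) = 0. The eigenspace has dimension 3 - 1 = 2, so there are 2 Jordan blocks; the rank sequence gives block sizes [2, 1].

Assembling the blocks gives the Jordan form J above.

J = [[6, 1, 0], [0, 6, 0], [0, 0, 6]]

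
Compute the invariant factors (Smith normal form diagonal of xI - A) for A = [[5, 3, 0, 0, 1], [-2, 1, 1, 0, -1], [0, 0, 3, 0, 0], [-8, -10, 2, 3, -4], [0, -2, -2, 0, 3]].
The Jordan structure of A has elementary divisors (x - 3)^3, (x - 3), (x - 3). Arranging the block sizes at each eigenvalue in decreasing order and taking row products gives the invariant factors.

Invariant factors (smallest first, each dividing the next): x - 3, x - 3, (x - 3)^3.

Check: the last factor (x - 3)^3 is the minimal polynomial, and the product (x - 3)^5 is the characteristic polynomial.

x - 3, x - 3, (x - 3)^3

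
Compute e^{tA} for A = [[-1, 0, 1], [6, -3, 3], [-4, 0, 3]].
A has Jordan form J = [[-3, 0, 0], [0, 1, 1], [0, 0, 1]] with A = PJP^{-1}, so e^{tA} = P e^{tJ} P^{-1}.

For a Jordan block J_k(λ), e^{tJ_k(λ)} = e^{λt} · (I + tN + t^2 N^2/2! + ... + t^{k-1} N^{k-1}/(k-1)!) where N is the nilpotent superdiagonal part.

Assembling the blocks and conjugating back gives the entries of e^{tA} as shown above.

e^{tA} = [[(1 - 2*t)*e^{t}, 0, t*e^{t}], [3*((1 - 2*t)*e^{4*t} - 1)*e^{-3*t}, e^{-3*t}, 3*t*e^{t}], [-4*t*e^{t}, 0, (2*t + 1)*e^{t}]]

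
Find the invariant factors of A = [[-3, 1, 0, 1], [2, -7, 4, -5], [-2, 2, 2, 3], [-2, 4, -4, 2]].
x^2(x + 3)^2

The Jordan structure of A has elementary divisors (x + 3)^2, x^2. Arranging the block sizes at each eigenvalue in decreasing order and taking row products gives the invariant factors.

Invariant factors (smallest first, each dividing the next): x^2(x + 3)^2.

Check: the last factor x^2(x + 3)^2 is the minimal polynomial, and the product x^2(x + 3)^2 is the characteristic polynomial.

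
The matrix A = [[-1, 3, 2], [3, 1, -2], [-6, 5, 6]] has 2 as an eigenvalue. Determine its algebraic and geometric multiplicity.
The characteristic polynomial is (x - 2)^3, so the factor x - 2 appears with exponent 3: the algebraic multiplicity is 3.

rank(A - 2I) = 2, so the eigenspace has dimension 3 - 2 = 1: the geometric multiplicity is 1.

Since 1 < 3, A is not diagonalizable.

algebraic multiplicity 3, geometric multiplicity 1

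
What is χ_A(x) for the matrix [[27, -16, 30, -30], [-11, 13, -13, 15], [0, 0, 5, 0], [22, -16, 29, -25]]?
xI - A = [[x - 27, 16, -30, 30], [11, x - 13, 13, -15], [0, 0, x - 5, 0], [-22, 16, -29, x + 25]].

Expanding det(xI - A) along the first row:
det(xI - A) = + (x - 27)·det([[x - 13, 13, -15], [0, x - 5, 0], [16, -29, x + 25]]) - (16)·det([[11, 13, -15], [0, x - 5, 0], [-22, -29, x + 25]]) + (-30)·det([[11, x - 13, -15], [0, 0, 0], [-22, 16, x + 25]]) - (30)·det([[11, x - 13, 13], [0, 0, x - 5], [-22, 16, -29]]).

Evaluating gives χ_A(x) = x^4 - 20x^3 + 150x^2 - 500x + 625 = (x - 5)^4.

χ_A(x) = (x - 5)^4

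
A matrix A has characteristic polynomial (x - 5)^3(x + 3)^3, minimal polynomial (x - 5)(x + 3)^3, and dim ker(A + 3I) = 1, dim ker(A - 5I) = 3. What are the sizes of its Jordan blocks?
λ = -3: algebraic multiplicity 3 (exponent in χ_A), largest block size 3 (exponent in m_A), 1 block (geometric multiplicity). This forces block sizes [3].
λ = 5: algebraic multiplicity 3 (exponent in χ_A), largest block size 1 (exponent in m_A), 3 blocks (geometric multiplicity). These force block sizes [1, 1, 1].

Jordan blocks: (-3, 3), (5, 1), (5, 1), (5, 1)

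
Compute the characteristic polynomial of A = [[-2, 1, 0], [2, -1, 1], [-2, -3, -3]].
χ_A(x) = (x + 2)^3

xI - A = [[x + 2, -1, 0], [-2, x + 1, -1], [2, 3, x + 3]].

Expanding det(xI - A) along the first row:
det(xI - A) = + (x + 2)·det([[x + 1, -1], [3, x + 3]]) - (-1)·det([[-2, -1], [2, x + 3]]) + (0)·det([[-2, x + 1], [2, 3]]).

Evaluating gives χ_A(x) = x^3 + 6x^2 + 12x + 8 = (x + 2)^3.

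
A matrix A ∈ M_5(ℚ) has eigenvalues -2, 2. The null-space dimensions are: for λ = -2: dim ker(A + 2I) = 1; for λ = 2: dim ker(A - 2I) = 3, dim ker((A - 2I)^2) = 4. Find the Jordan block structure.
λ = -2: successive nullity increments [1] count blocks of size ≥ k; block sizes are [1].
λ = 2: successive nullity increments [3, 1] count blocks of size ≥ k; block sizes are [2, 1, 1].

Jordan blocks: (-2, 1), (2, 2), (2, 1), (2, 1)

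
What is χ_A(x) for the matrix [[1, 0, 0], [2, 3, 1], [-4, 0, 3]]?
xI - A = [[x - 1, 0, 0], [-2, x - 3, -1], [4, 0, x - 3]].

Expanding det(xI - A) along the first row:
det(xI - A) = + (x - 1)·det([[x - 3, -1], [0, x - 3]]) - (0)·det([[-2, -1], [4, x - 3]]) + (0)·det([[-2, x - 3], [4, 0]]).

Evaluating gives χ_A(x) = x^3 - 7x^2 + 15x - 9 = (x - 3)^2(x - 1).

χ_A(x) = (x - 3)^2(x - 1)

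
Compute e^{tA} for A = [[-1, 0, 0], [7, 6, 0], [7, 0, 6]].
e^{tA} = [[e^{-t}, 0, 0], [(e^{7*t} - 1)*e^{-t}, e^{6*t}, 0], [(e^{7*t} - 1)*e^{-t}, 0, e^{6*t}]]

A has Jordan form J = [[-1, 0, 0], [0, 6, 0], [0, 0, 6]] with A = PJP^{-1}, so e^{tA} = P e^{tJ} P^{-1}.

For a Jordan block J_k(λ), e^{tJ_k(λ)} = e^{λt} · (I + tN + t^2 N^2/2! + ... + t^{k-1} N^{k-1}/(k-1)!) where N is the nilpotent superdiagonal part.

Assembling the blocks and conjugating back gives the entries of e^{tA} as shown above.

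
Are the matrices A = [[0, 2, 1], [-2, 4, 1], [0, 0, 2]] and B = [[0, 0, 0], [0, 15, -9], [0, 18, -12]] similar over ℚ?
No.

trace(A) = 6 but trace(B) = 3. The trace is a similarity invariant, so A and B are not similar.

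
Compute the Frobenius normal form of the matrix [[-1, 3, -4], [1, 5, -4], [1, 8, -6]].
R = [[0, 0, -8], [1, 0, -4], [0, 1, -2]]

The invariant factors of A (the non-unit diagonal entries of the Smith normal form of xI - A over ℚ[x]) are (x + 2)(x^2 + 4), each dividing the next. The characteristic polynomial is their product, (x + 2)(x^2 + 4).

The rational canonical form is the block-diagonal matrix of companion matrices C(f_i):
R = [[0, 0, -8], [1, 0, -4], [0, 1, -2]].

Note the characteristic polynomial does not split into linear factors over ℚ, so A has no Jordan form over ℚ; the rational canonical form exists over any field.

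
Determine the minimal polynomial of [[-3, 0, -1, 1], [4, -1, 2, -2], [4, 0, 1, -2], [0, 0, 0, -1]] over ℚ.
The characteristic polynomial factors as (x + 1)^4. The minimal polynomial is ∏(x - λ)^{k_λ} where k_λ is the size of the largest Jordan block at λ.

For λ = -1: rank(A + I) = 1, and the largest Jordan block has size 2 (the smallest k with rank((A + I)^k) = rank((A + I)^(k+1))).

So m_A(x) = (x + 1)^2.

m_A(x) = (x + 1)^2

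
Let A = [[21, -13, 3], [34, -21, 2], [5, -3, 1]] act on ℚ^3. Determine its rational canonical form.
The invariant factors of A (the non-unit diagonal entries of the Smith normal form of xI - A over ℚ[x]) are (x + 1)(x^2 - 2x - 6), each dividing the next. The characteristic polynomial is their product, (x + 1)(x^2 - 2x - 6).

The rational canonical form is the block-diagonal matrix of companion matrices C(f_i):
R = [[0, 0, 6], [1, 0, 8], [0, 1, 1]].

Note the characteristic polynomial does not split into linear factors over ℚ, so A has no Jordan form over ℚ; the rational canonical form exists over any field.

R = [[0, 0, 6], [1, 0, 8], [0, 1, 1]]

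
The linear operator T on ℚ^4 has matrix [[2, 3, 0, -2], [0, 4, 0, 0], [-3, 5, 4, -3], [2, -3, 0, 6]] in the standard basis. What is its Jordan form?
The characteristic polynomial is det(xI - A) = (x - 4)^4, so the eigenvalues are 4 (algebraic multiplicity 4).

For λ = 4: rank(A - 4I) = 2, rank((A - 4I)^2) = 0. The eigenspace has dimension 4 - 2 = 2, so there are 2 Jordan blocks; the rank sequence gives block sizes [2, 2].

Assembling the blocks gives the Jordan form J above.

J = [[4, 1, 0, 0], [0, 4, 0, 0], [0, 0, 4, 1], [0, 0, 0, 4]]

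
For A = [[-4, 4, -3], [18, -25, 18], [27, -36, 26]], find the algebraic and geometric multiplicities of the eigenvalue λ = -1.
The characteristic polynomial is (x + 1)^3, so the factor x + 1 appears with exponent 3: the algebraic multiplicity is 3.

rank(A + I) = 1, so the eigenspace has dimension 3 - 1 = 2: the geometric multiplicity is 2.

Since 2 < 3, A is not diagonalizable.

algebraic multiplicity 3, geometric multiplicity 2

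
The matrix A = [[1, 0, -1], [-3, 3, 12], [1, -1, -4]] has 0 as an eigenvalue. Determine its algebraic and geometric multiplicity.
algebraic multiplicity 3, geometric multiplicity 1

The characteristic polynomial is x^3, so the factor x appears with exponent 3: the algebraic multiplicity is 3.

rank(A) = 2, so the eigenspace has dimension 3 - 2 = 1: the geometric multiplicity is 1.

Since 1 < 3, A is not diagonalizable.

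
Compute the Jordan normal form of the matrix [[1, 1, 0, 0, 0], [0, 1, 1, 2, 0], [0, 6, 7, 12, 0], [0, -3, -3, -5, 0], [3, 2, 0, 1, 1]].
J = [[1, 1, 0, 0, 0], [0, 1, 1, 0, 0], [0, 0, 1, 0, 0], [0, 0, 0, 1, 1], [0, 0, 0, 0, 1]]

The characteristic polynomial is det(xI - A) = (x - 1)^5, so the eigenvalues are 1 (algebraic multiplicity 5).

For λ = 1: rank(A - I) = 3, rank((A - I)^2) = 1, rank((A - I)^3) = 0. The eigenspace has dimension 5 - 3 = 2, so there are 2 Jordan blocks; the rank sequence gives block sizes [3, 2].

Assembling the blocks gives the Jordan form J above.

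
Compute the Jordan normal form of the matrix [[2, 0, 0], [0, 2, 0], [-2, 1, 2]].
J = [[2, 1, 0], [0, 2, 0], [0, 0, 2]]

The characteristic polynomial is det(xI - A) = (x - 2)^3, so the eigenvalues are 2 (algebraic multiplicity 3).

For λ = 2: rank(A - 2I) = 1, rank((A - 2I)^2) = 0. The eigenspace has dimension 3 - 1 = 2, so there are 2 Jordan blocks; the rank sequence gives block sizes [2, 1].

Assembling the blocks gives the Jordan form J above.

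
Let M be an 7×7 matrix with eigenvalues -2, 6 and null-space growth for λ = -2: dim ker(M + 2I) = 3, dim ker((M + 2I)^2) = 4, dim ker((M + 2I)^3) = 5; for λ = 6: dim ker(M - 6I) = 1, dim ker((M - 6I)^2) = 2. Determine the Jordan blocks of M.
λ = -2: successive nullity increments [3, 1, 1] count blocks of size ≥ k; block sizes are [3, 1, 1].
λ = 6: successive nullity increments [1, 1] count blocks of size ≥ k; block sizes are [2].

Jordan blocks: (-2, 3), (-2, 1), (-2, 1), (6, 2)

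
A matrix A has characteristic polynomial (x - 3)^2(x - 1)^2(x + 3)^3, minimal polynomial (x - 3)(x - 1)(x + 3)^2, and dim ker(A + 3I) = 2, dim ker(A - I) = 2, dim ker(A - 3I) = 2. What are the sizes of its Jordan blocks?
λ = -3: algebraic multiplicity 3 (exponent in χ_A), largest block size 2 (exponent in m_A), 2 blocks (geometric multiplicity). These force block sizes [2, 1].
λ = 1: algebraic multiplicity 2 (exponent in χ_A), largest block size 1 (exponent in m_A), 2 blocks (geometric multiplicity). These force block sizes [1, 1].
λ = 3: algebraic multiplicity 2 (exponent in χ_A), largest block size 1 (exponent in m_A), 2 blocks (geometric multiplicity). These force block sizes [1, 1].

Jordan blocks: (-3, 2), (-3, 1), (1, 1), (1, 1), (3, 1), (3, 1)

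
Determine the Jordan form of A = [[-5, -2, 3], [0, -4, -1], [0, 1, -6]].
J = [[-5, 1, 0], [0, -5, 1], [0, 0, -5]]

The characteristic polynomial is det(xI - A) = (x + 5)^3, so the eigenvalues are -5 (algebraic multiplicity 3).

For λ = -5: rank(A + 5I) = 2, rank((A + 5I)^2) = 1, rank((A + 5I)^3) = 0. The eigenspace has dimension 3 - 2 = 1, so there is 1 Jordan block; the rank sequence gives block sizes [3].

Assembling the blocks gives the Jordan form J above.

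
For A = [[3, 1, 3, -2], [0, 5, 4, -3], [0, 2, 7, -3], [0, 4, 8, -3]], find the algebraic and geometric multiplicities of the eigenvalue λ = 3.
algebraic multiplicity 4, geometric multiplicity 2

The characteristic polynomial is (x - 3)^4, so the factor x - 3 appears with exponent 4: the algebraic multiplicity is 4.

rank(A - 3I) = 2, so the eigenspace has dimension 4 - 2 = 2: the geometric multiplicity is 2.

Since 2 < 4, A is not diagonalizable.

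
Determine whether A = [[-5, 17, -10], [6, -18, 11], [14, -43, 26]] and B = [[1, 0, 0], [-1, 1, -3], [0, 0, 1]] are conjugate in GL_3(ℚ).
Both have characteristic polynomial (x - 1)^3, but the minimal polynomial of A is (x - 1)^3 while the minimal polynomial of B is (x - 1)^2. The minimal polynomial is a similarity invariant, so A and B are not similar.

No.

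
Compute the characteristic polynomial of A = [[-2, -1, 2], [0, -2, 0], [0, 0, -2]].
xI - A = [[x + 2, 1, -2], [0, x + 2, 0], [0, 0, x + 2]].

Expanding det(xI - A) along the first row:
det(xI - A) = + (x + 2)·det([[x + 2, 0], [0, x + 2]]) - (1)·det([[0, 0], [0, x + 2]]) + (-2)·det([[0, x + 2], [0, 0]]).

Evaluating gives χ_A(x) = x^3 + 6x^2 + 12x + 8 = (x + 2)^3.

χ_A(x) = (x + 2)^3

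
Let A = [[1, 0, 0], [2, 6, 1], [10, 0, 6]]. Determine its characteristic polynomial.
χ_A(x) = (x - 6)^2(x - 1)

xI - A = [[x - 1, 0, 0], [-2, x - 6, -1], [-10, 0, x - 6]].

Expanding det(xI - A) along the first row:
det(xI - A) = + (x - 1)·det([[x - 6, -1], [0, x - 6]]) - (0)·det([[-2, -1], [-10, x - 6]]) + (0)·det([[-2, x - 6], [-10, 0]]).

Evaluating gives χ_A(x) = x^3 - 13x^2 + 48x - 36 = (x - 6)^2(x - 1).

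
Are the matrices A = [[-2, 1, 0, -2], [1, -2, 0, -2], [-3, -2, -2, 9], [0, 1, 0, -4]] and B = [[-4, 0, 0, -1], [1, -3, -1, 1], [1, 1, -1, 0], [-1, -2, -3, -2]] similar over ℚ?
Two matrices over a field are similar if and only if they have the same invariant factors.

Both A and B have characteristic polynomial (x + 2)^2(x + 3)^2 and minimal polynomial (x + 2)^2(x + 3)^2. Computing further, both have invariant factors (x + 2)^2(x + 3)^2. Hence A and B are similar.

Yes.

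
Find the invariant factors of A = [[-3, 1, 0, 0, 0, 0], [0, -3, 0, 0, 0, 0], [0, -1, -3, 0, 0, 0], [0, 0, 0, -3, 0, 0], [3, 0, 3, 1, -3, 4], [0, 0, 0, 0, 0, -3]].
The Jordan structure of A has elementary divisors (x + 3)^2, (x + 3)^2, (x + 3), (x + 3). Arranging the block sizes at each eigenvalue in decreasing order and taking row products gives the invariant factors.

Invariant factors (smallest first, each dividing the next): x + 3, x + 3, (x + 3)^2, (x + 3)^2.

Check: the last factor (x + 3)^2 is the minimal polynomial, and the product (x + 3)^6 is the characteristic polynomial.

x + 3, x + 3, (x + 3)^2, (x + 3)^2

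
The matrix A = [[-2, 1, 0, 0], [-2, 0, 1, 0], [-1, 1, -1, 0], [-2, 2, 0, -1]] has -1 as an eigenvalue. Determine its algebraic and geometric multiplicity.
algebraic multiplicity 4, geometric multiplicity 2

The characteristic polynomial is (x + 1)^4, so the factor x + 1 appears with exponent 4: the algebraic multiplicity is 4.

rank(A + I) = 2, so the eigenspace has dimension 4 - 2 = 2: the geometric multiplicity is 2.

Since 2 < 4, A is not diagonalizable.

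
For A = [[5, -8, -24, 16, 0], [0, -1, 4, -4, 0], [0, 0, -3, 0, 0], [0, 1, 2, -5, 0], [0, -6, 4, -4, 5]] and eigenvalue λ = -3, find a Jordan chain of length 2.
v_1 = [[1, -1, 0, -1, -1]]^T, v_2 = [[0, 2, 0, 1, 2]]^T

We seek v_1 ∈ ker((A + 3I)^2) \ ker(A + 3I), then set v_{i+1} = (A + 3I) v_i.

One such chain is v_1 = [[1, -1, 0, -1, -1]]^T, v_2 = [[0, 2, 0, 1, 2]]^T. Check: (A + 3I) v_2 = [[0, 0, 0, 0, 0]]^T = 0.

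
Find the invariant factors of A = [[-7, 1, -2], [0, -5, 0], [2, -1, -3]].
The Jordan structure of A has elementary divisors (x + 5)^2, (x + 5). Arranging the block sizes at each eigenvalue in decreasing order and taking row products gives the invariant factors.

Invariant factors (smallest first, each dividing the next): x + 5, (x + 5)^2.

Check: the last factor (x + 5)^2 is the minimal polynomial, and the product (x + 5)^3 is the characteristic polynomial.

x + 5, (x + 5)^2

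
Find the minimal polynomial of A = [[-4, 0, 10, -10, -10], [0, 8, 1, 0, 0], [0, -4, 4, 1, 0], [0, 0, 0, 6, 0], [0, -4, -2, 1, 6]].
The characteristic polynomial factors as (x - 6)^4(x + 4). The minimal polynomial is ∏(x - λ)^{k_λ} where k_λ is the size of the largest Jordan block at λ.

For λ = -4: rank(A + 4I) = 4, and the largest Jordan block has size 1 (the smallest k with rank((A + 4I)^k) = rank((A + 4I)^(k+1))).
For λ = 6: rank(A - 6I) = 3, and the largest Jordan block has size 3 (the smallest k with rank((A - 6I)^k) = rank((A - 6I)^(k+1))).

So m_A(x) = (x - 6)^3(x + 4).

m_A(x) = (x - 6)^3(x + 4)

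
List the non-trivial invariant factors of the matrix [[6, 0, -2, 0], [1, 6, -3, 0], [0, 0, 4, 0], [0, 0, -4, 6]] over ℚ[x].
x - 6, (x - 6)^2(x - 4)

The Jordan structure of A has elementary divisors (x - 4), (x - 6)^2, (x - 6). Arranging the block sizes at each eigenvalue in decreasing order and taking row products gives the invariant factors.

Invariant factors (smallest first, each dividing the next): x - 6, (x - 6)^2(x - 4).

Check: the last factor (x - 6)^2(x - 4) is the minimal polynomial, and the product (x - 6)^3(x - 4) is the characteristic polynomial.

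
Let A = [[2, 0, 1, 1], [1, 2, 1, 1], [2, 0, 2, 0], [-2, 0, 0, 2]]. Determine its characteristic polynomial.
xI - A = [[x - 2, 0, -1, -1], [-1, x - 2, -1, -1], [-2, 0, x - 2, 0], [2, 0, 0, x - 2]].

Expanding det(xI - A) along the first row:
det(xI - A) = + (x - 2)·det([[x - 2, -1, -1], [0, x - 2, 0], [0, 0, x - 2]]) - (0)·det([[-1, -1, -1], [-2, x - 2, 0], [2, 0, x - 2]]) + (-1)·det([[-1, x - 2, -1], [-2, 0, 0], [2, 0, x - 2]]) - (-1)·det([[-1, x - 2, -1], [-2, 0, x - 2], [2, 0, 0]]).

Evaluating gives χ_A(x) = x^4 - 8x^3 + 24x^2 - 32x + 16 = (x - 2)^4.

χ_A(x) = (x - 2)^4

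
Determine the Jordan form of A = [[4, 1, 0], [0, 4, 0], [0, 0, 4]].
The characteristic polynomial is det(xI - A) = (x - 4)^3, so the eigenvalues are 4 (algebraic multiplicity 3).

For λ = 4: rank(A - 4I) = 1, rank((A - 4I)^2) = 0. The eigenspace has dimension 3 - 1 = 2, so there are 2 Jordan blocks; the rank sequence gives block sizes [2, 1].

Assembling the blocks gives the Jordan form J above.

J = [[4, 1, 0], [0, 4, 0], [0, 0, 4]]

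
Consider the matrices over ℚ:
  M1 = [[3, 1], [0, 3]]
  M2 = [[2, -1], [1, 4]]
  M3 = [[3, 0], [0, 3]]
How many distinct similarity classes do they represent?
Characteristic polynomials: χ_{M1} = (x - 3)^2, χ_{M2} = (x - 3)^2, χ_{M3} = (x - 3)^2.

{M1, M2}: invariant factors (x - 3)^2.

{M3}: invariant factors x - 3, x - 3.

Matrices are similar if and only if their invariant-factor lists agree; the partition into similarity classes is {M1, M2}, {M3}.

2 classes: {M1, M2}, {M3}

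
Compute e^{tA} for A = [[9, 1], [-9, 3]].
A has Jordan form J = [[6, 1], [0, 6]] with A = PJP^{-1}, so e^{tA} = P e^{tJ} P^{-1}.

For a Jordan block J_k(λ), e^{tJ_k(λ)} = e^{λt} · (I + tN + t^2 N^2/2! + ... + t^{k-1} N^{k-1}/(k-1)!) where N is the nilpotent superdiagonal part.

Assembling the blocks and conjugating back gives the entries of e^{tA} as shown above.

e^{tA} = [[(3*t + 1)*e^{6*t}, t*e^{6*t}], [-9*t*e^{6*t}, (1 - 3*t)*e^{6*t}]]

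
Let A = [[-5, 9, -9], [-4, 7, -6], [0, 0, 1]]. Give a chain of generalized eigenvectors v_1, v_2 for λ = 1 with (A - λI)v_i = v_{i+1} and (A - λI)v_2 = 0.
We seek v_1 ∈ ker((A - I)^2) \ ker(A - I), then set v_{i+1} = (A - I) v_i.

One such chain is v_1 = [[1, 1, 0]]^T, v_2 = [[3, 2, 0]]^T. Check: (A - I) v_2 = [[0, 0, 0]]^T = 0.

v_1 = [[1, 1, 0]]^T, v_2 = [[3, 2, 0]]^T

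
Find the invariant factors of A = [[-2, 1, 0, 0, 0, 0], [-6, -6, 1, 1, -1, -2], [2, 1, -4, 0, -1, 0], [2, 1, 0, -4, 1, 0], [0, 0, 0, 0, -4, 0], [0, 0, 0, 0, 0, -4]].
x + 4, (x + 4)^2, (x + 4)^3

The Jordan structure of A has elementary divisors (x + 4)^3, (x + 4)^2, (x + 4). Arranging the block sizes at each eigenvalue in decreasing order and taking row products gives the invariant factors.

Invariant factors (smallest first, each dividing the next): x + 4, (x + 4)^2, (x + 4)^3.

Check: the last factor (x + 4)^3 is the minimal polynomial, and the product (x + 4)^6 is the characteristic polynomial.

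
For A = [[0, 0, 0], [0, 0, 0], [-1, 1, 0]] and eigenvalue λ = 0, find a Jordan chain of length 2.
v_1 = [[1, 2, -1]]^T, v_2 = [[0, 0, 1]]^T

We seek v_1 ∈ ker(A^2) \ ker(A), then set v_{i+1} = A v_i.

One such chain is v_1 = [[1, 2, -1]]^T, v_2 = [[0, 0, 1]]^T. Check: A v_2 = [[0, 0, 0]]^T = 0.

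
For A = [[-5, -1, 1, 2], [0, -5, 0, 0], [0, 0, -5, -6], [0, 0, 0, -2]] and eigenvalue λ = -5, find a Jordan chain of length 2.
v_1 = [[0, 0, 1, 0]]^T, v_2 = [[1, 0, 0, 0]]^T

We seek v_1 ∈ ker((A + 5I)^2) \ ker(A + 5I), then set v_{i+1} = (A + 5I) v_i.

One such chain is v_1 = [[0, 0, 1, 0]]^T, v_2 = [[1, 0, 0, 0]]^T. Check: (A + 5I) v_2 = [[0, 0, 0, 0]]^T = 0.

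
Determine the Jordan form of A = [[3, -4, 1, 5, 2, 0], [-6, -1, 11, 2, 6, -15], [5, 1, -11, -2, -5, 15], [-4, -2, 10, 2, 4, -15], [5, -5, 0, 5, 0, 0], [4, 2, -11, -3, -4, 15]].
J = [[-1, 1, 0, 0, 0, 0], [0, -1, 0, 0, 0, 0], [0, 0, 0, 1, 0, 0], [0, 0, 0, 0, 0, 0], [0, 0, 0, 0, 5, 0], [0, 0, 0, 0, 0, 5]]

The characteristic polynomial is det(xI - A) = x^2(x - 5)^2(x + 1)^2, so the eigenvalues are -1 (algebraic multiplicity 2), 0 (algebraic multiplicity 2), 5 (algebraic multiplicity 2).

For λ = -1: rank(A + I) = 5, rank((A + I)^2) = 4. The eigenspace has dimension 6 - 5 = 1, so there is 1 Jordan block; the rank sequence gives block sizes [2].

For λ = 0: rank(A) = 5, rank(A^2) = 4. The eigenspace has dimension 6 - 5 = 1, so there is 1 Jordan block; the rank sequence gives block sizes [2].

For λ = 5: rank(A - 5I) = 4. The eigenspace has dimension 6 - 4 = 2, so there are 2 Jordan blocks; the rank sequence gives block sizes [1, 1].

Assembling the blocks gives the Jordan form J above.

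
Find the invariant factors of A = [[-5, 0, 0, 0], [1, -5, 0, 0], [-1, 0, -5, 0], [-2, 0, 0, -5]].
x + 5, x + 5, (x + 5)^2

The Jordan structure of A has elementary divisors (x + 5)^2, (x + 5), (x + 5). Arranging the block sizes at each eigenvalue in decreasing order and taking row products gives the invariant factors.

Invariant factors (smallest first, each dividing the next): x + 5, x + 5, (x + 5)^2.

Check: the last factor (x + 5)^2 is the minimal polynomial, and the product (x + 5)^4 is the characteristic polynomial.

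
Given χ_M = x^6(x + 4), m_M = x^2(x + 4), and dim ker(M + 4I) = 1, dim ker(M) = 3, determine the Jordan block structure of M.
λ = -4: algebraic multiplicity 1 (exponent in χ_M), largest block size 1 (exponent in m_M), 1 block (geometric multiplicity). This forces block sizes [1].
λ = 0: algebraic multiplicity 6 (exponent in χ_M), largest block size 2 (exponent in m_M), 3 blocks (geometric multiplicity). These force block sizes [2, 2, 2].

Jordan blocks: (-4, 1), (0, 2), (0, 2), (0, 2)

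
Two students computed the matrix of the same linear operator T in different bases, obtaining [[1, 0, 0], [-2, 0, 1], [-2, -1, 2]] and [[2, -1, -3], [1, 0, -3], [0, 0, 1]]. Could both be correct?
Yes.

Two matrices over a field are similar if and only if they have the same invariant factors.

Both A and B have characteristic polynomial (x - 1)^3 and minimal polynomial (x - 1)^2. Computing further, both have invariant factors x - 1, (x - 1)^2. Hence A and B are similar.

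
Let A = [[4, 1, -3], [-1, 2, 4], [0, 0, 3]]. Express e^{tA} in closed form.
A has Jordan form J = [[3, 1, 0], [0, 3, 1], [0, 0, 3]] with A = PJP^{-1}, so e^{tA} = P e^{tJ} P^{-1}.

For a Jordan block J_k(λ), e^{tJ_k(λ)} = e^{λt} · (I + tN + t^2 N^2/2! + ... + t^{k-1} N^{k-1}/(k-1)!) where N is the nilpotent superdiagonal part.

Assembling the blocks and conjugating back gives the entries of e^{tA} as shown above.

e^{tA} = [[(t + 1)*e^{3*t}, t*e^{3*t}, t*(t - 6)*e^{3*t}/2], [-t*e^{3*t}, (1 - t)*e^{3*t}, t*(8 - t)*e^{3*t}/2], [0, 0, e^{3*t}]]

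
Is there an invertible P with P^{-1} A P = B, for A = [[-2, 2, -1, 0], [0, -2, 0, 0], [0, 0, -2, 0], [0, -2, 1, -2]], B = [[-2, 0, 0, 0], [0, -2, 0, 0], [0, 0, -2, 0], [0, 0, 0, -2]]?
No.

Both have characteristic polynomial (x + 2)^4, but the minimal polynomial of A is (x + 2)^2 while the minimal polynomial of B is x + 2. The minimal polynomial is a similarity invariant, so A and B are not similar.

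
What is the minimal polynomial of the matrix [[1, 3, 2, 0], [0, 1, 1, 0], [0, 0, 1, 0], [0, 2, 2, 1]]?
The characteristic polynomial factors as (x - 1)^4. The minimal polynomial is ∏(x - λ)^{k_λ} where k_λ is the size of the largest Jordan block at λ.

For λ = 1: rank(A - I) = 2, and the largest Jordan block has size 3 (the smallest k with rank((A - I)^k) = rank((A - I)^(k+1))).

So m_A(x) = (x - 1)^3.

m_A(x) = (x - 1)^3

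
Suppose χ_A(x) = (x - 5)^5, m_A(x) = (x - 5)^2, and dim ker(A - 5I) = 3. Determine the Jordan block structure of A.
λ = 5: algebraic multiplicity 5 (exponent in χ_A), largest block size 2 (exponent in m_A), 3 blocks (geometric multiplicity). These force block sizes [2, 2, 1].

Jordan blocks: (5, 2), (5, 2), (5, 1)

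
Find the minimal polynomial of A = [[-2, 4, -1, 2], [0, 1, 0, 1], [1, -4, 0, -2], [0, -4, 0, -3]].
m_A(x) = (x + 1)^2

The characteristic polynomial factors as (x + 1)^4. The minimal polynomial is ∏(x - λ)^{k_λ} where k_λ is the size of the largest Jordan block at λ.

For λ = -1: rank(A + I) = 2, and the largest Jordan block has size 2 (the smallest k with rank((A + I)^k) = rank((A + I)^(k+1))).

So m_A(x) = (x + 1)^2.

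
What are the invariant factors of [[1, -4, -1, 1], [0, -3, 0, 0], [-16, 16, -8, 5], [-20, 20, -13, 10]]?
The Jordan structure of A has elementary divisors (x + 3), (x + 3), (x - 3)^2. Arranging the block sizes at each eigenvalue in decreasing order and taking row products gives the invariant factors.

Invariant factors (smallest first, each dividing the next): x + 3, (x - 3)^2(x + 3).

Check: the last factor (x - 3)^2(x + 3) is the minimal polynomial, and the product (x - 3)^2(x + 3)^2 is the characteristic polynomial.

x + 3, (x - 3)^2(x + 3)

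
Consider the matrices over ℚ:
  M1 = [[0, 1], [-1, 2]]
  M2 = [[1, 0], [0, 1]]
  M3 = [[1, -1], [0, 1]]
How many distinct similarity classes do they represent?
Characteristic polynomials: χ_{M1} = (x - 1)^2, χ_{M2} = (x - 1)^2, χ_{M3} = (x - 1)^2.

{M1, M3}: invariant factors (x - 1)^2.

{M2}: invariant factors x - 1, x - 1.

Matrices are similar if and only if their invariant-factor lists agree; the partition into similarity classes is {M1, M3}, {M2}.

2 classes: {M1, M3}, {M2}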